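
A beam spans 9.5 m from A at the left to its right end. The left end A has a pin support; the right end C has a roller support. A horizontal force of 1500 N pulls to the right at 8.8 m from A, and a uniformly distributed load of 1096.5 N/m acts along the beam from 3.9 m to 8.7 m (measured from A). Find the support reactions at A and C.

A_x = -1500 N, A_y = 1773 N, C_y = 3490 N

Resultant of the distributed load: 1096.5 × 4.8 = 5263.2 N at 6.3 m from A.
ΣM about A: C_y·9.5 − (1096.5·4.8)·6.3 = 0 → C_y = 33158.16/9.5 = 3490.33 ≈ 3490 N.
ΣF_y = 0: A_y + 3490.33 − 1096.5·4.8 = 0 → A_y = 1773 N.
ΣF_x = 0: A_x + 1500 = 0 → A_x = -1500 N.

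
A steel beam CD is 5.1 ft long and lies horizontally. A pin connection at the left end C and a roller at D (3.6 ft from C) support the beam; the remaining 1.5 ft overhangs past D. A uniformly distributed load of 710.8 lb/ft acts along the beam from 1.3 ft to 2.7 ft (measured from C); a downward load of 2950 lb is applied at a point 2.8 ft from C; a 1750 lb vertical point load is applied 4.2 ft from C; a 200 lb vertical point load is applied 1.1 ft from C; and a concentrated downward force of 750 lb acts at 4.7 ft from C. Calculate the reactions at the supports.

C_x = 0, C_y = 715.9 lb, D_y = 5929 lb

Resultant of the distributed load: 710.8 × 1.4 = 995.12 lb at 2 ft from C.
Moments about C: D_y·3.6 − (710.8·1.4)·2 − 2950·2.8 − 1750·4.2 − 200·1.1 − 750·4.7 = 0 → D_y = 21345.24/3.6 = 5929.23 ≈ 5929 lb.
ΣF_y = 0: C_y + 5929.23 − 710.8·1.4 − 2950 − 1750 − 200 − 750 = 0 → C_y = 715.9 lb.
ΣF_x = 0: no horizontal applied forces, so C_x = 0.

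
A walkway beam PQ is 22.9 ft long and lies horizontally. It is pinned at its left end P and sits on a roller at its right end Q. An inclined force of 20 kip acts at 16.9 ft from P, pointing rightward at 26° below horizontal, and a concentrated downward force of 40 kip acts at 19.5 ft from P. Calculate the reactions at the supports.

P_x = -17.98 kip, P_y = 8.236 kip, Q_y = 40.53 kip

Taking moments about P: Q_y·22.9 − 20·sin26°·16.9 − 40·19.5 = 0 → Q_y = 928.169/22.9 = 40.5314 ≈ 40.53 kip.
ΣF_y = 0: P_y + 40.5314 − 20·sin26° − 40 = 0 → P_y = 8.236 kip.
ΣF_x = 0: P_x + 20·cos26° = 0 → P_x = -17.98 kip.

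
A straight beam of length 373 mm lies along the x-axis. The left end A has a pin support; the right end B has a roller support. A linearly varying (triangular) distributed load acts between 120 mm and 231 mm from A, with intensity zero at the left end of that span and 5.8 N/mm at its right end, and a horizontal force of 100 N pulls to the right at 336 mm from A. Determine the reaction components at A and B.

A_x = -100.0 N, A_y = 154.5 N, B_y = 167.4 N

Resultant of the triangular load: ½ × 5.8 × 111 = 321.9 N, acting at 194 mm from A (one-third of the span from the peak).
Taking moments about A: B_y·373 − (½·5.8·111)·194 = 0 → B_y = 62448.6/373 = 167.423 ≈ 167.4 N.
ΣF_y = 0: A_y + 167.423 − ½·5.8·111 = 0 → A_y = 154.5 N.
ΣF_x = 0: A_x + 100 = 0 → A_x = -100.0 N.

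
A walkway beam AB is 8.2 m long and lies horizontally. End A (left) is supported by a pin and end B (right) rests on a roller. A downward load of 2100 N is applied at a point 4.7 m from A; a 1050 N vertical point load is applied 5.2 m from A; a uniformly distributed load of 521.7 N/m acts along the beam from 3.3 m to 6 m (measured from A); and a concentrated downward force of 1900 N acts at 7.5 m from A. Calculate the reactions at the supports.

Resultant of the distributed load: 521.7 × 2.7 = 1408.59 N at 4.65 m from A.
Taking moments about A: B_y·8.2 − 2100·4.7 − 1050·5.2 − (521.7·2.7)·4.65 − 1900·7.5 = 0 → B_y = 36129.9435/8.2 = 4406.09 ≈ 4406 N.
ΣF_y = 0: A_y + 4406.09 − 2100 − 1050 − 521.7·2.7 − 1900 = 0 → A_y = 2052 N.
ΣF_x = 0: no horizontal applied forces, so A_x = 0.

A_x = 0, A_y = 2052 N, B_y = 4406 N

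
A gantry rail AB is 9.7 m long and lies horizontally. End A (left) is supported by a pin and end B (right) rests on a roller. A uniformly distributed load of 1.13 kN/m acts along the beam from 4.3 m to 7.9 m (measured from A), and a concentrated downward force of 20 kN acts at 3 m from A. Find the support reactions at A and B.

Resultant of the distributed load: 1.13 × 3.6 = 4.068 kN at 6.1 m from A.
ΣM about A: B_y·9.7 − (1.13·3.6)·6.1 − 20·3 = 0 → B_y = 84.8148/9.7 = 8.74379 ≈ 8.744 kN.
ΣF_y = 0: A_y + 8.74379 − 1.13·3.6 − 20 = 0 → A_y = 15.32 kN.
ΣF_x = 0: no horizontal applied forces, so A_x = 0.

A_x = 0, A_y = 15.32 kN, B_y = 8.744 kN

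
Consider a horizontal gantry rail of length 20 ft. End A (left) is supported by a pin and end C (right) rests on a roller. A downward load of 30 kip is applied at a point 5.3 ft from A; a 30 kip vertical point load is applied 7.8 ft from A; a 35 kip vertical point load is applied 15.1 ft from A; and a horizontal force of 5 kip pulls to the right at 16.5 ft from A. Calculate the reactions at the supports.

Moments about A: C_y·20 − 30·5.3 − 30·7.8 − 35·15.1 = 0 → C_y = 921.5/20 = 46.075 ≈ 46.08 kip.
ΣF_y = 0: A_y + 46.075 − 30 − 30 − 35 = 0 → A_y = 48.92 kip.
ΣF_x = 0: A_x + 5 = 0 → A_x = -5.000 kip.

A_x = -5.000 kip, A_y = 48.92 kip, C_y = 46.08 kip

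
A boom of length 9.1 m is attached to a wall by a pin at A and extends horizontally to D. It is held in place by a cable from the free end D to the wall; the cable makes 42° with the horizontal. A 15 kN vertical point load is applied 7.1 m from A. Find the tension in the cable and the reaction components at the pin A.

ΣM about A: T·sin42°·9.1 − 15·7.1 = 0 → T = 106.5/(9.1·0.669131) = 17.4903 ≈ 17.49 kN.
ΣF_x = 0: A_x − T·cos42° = 0 → A_x = 17.4903 × 0.743145 = 13.00 kN.
ΣF_y = 0: A_y + T·sin42° − 15 = 0 → A_y = 15 − 17.4903 × 0.669131 = 3.297 kN.

T = 17.49 kN, A_x = 13.00 kN, A_y = 3.297 kN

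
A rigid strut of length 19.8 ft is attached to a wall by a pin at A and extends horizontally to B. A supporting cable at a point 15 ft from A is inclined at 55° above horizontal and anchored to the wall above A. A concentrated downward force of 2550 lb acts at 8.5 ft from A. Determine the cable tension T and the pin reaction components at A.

T = 1764 lb, A_x = 1012 lb, A_y = 1105 lb

ΣM about A: T·sin55°·15 − 2550·8.5 = 0 → T = 21675/(15·0.819152) = 1764.02 ≈ 1764 lb.
ΣF_x = 0: A_x − T·cos55° = 0 → A_x = 1764.02 × 0.573576 = 1012 lb.
ΣF_y = 0: A_y + T·sin55° − 2550 = 0 → A_y = 2550 − 1764.02 × 0.819152 = 1105 lb.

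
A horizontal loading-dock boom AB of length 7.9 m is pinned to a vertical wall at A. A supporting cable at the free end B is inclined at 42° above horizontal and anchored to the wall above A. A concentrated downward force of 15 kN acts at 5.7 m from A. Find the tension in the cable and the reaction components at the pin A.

T = 16.17 kN, A_x = 12.02 kN, A_y = 4.177 kN

ΣM about A: T·sin42°·7.9 − 15·5.7 = 0 → T = 85.5/(7.9·0.669131) = 16.1744 ≈ 16.17 kN.
ΣF_x = 0: A_x − T·cos42° = 0 → A_x = 16.1744 × 0.743145 = 12.02 kN.
ΣF_y = 0: A_y + T·sin42° − 15 = 0 → A_y = 15 − 16.1744 × 0.669131 = 4.177 kN.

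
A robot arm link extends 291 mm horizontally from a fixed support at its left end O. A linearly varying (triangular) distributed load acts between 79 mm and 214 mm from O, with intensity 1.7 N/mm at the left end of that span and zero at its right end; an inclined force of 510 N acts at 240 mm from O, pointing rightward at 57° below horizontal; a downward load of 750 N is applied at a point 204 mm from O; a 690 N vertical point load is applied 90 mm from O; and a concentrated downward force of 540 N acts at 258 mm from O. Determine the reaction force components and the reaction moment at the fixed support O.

Resultant of the triangular load: ½ × 1.7 × 135 = 114.75 N, acting at 124 mm from O (one-third of the span from the peak).
ΣF_x = 0: O_x + 510·cos57° = 0 → O_x = -277.8 N.
ΣF_y = 0: O_y − ½·1.7·135 − 510·sin57° − 750 − 690 − 540 = 0 → O_y = 2522 N.
ΣM about O: M_O − (½·1.7·135)·124 − 510·sin57°·240 − 750·204 − 690·90 − 540·258 = 0 → M_O = 471300 N·mm.

O_x = -277.8 N, O_y = 2522 N, M_O = 471300 N·mm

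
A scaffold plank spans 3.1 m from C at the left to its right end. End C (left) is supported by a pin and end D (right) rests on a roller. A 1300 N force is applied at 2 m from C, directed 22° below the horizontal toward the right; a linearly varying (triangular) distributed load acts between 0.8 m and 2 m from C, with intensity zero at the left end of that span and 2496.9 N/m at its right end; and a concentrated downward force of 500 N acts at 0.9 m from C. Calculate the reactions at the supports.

C_x = -1205 N, C_y = 1253 N, D_y = 1233 N

Resultant of the triangular load: ½ × 2496.9 × 1.2 = 1498.14 N, acting at 1.6 m from C (one-third of the span from the peak).
Moments about C: D_y·3.1 − 1300·sin22°·2 − (½·2496.9·1.2)·1.6 − 500·0.9 = 0 → D_y = 3821/3.1 = 1232.58 ≈ 1233 N.
ΣF_y = 0: C_y + 1232.58 − 1300·sin22° − ½·2496.9·1.2 − 500 = 0 → C_y = 1253 N.
ΣF_x = 0: C_x + 1300·cos22° = 0 → C_x = -1205 N.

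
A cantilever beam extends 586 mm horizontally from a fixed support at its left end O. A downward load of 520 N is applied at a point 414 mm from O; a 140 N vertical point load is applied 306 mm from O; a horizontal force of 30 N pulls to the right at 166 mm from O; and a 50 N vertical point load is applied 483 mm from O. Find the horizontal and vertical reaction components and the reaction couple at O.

ΣF_x = 0: O_x + 30 = 0 → O_x = -30.00 N.
ΣF_y = 0: O_y − 520 − 140 − 50 = 0 → O_y = 710.0 N.
ΣM about O: M_O − 520·414 − 140·306 − 50·483 = 0 → M_O = 282300 N·mm.

O_x = -30.00 N, O_y = 710.0 N, M_O = 282300 N·mm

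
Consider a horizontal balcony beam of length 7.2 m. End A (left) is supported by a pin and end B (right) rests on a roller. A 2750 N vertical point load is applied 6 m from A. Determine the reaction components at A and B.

ΣM about A: B_y·7.2 − 2750·6 = 0 → B_y = 16500/7.2 = 2291.67 ≈ 2292 N.
ΣF_y = 0: A_y + 2291.67 − 2750 = 0 → A_y = 458.3 N.
ΣF_x = 0: no horizontal applied forces, so A_x = 0.

A_x = 0, A_y = 458.3 N, B_y = 2292 N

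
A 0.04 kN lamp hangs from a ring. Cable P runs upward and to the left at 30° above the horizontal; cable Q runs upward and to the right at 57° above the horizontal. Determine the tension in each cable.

ΣF_x = 0: −T_P·cos30° + T_Q·cos57° = 0 → T_Q = 1.59009·T_P.
ΣF_y = 0: T_P·sin30° + T_Q·sin57° = 0.04.
Substitute: T_P·(0.5 + 1.59009·0.838671) = 0.04 → T_P = 0.0218155 ≈ 0.02182 kN.
Then T_Q = 1.59009 × 0.0218155 = 0.03469 kN.

T_P = 0.02182 kN, T_Q = 0.03469 kN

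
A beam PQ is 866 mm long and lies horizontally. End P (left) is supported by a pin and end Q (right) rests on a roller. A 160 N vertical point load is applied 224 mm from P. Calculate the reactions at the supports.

P_x = 0, P_y = 118.6 N, Q_y = 41.39 N

Taking moments about P: Q_y·866 − 160·224 = 0 → Q_y = 35840/866 = 41.3857 ≈ 41.39 N.
ΣF_y = 0: P_y + 41.3857 − 160 = 0 → P_y = 118.6 N.
ΣF_x = 0: no horizontal applied forces, so P_x = 0.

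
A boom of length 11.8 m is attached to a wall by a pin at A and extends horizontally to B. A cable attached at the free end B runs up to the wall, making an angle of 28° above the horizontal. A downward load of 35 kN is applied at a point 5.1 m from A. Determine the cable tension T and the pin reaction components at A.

ΣM about A: T·sin28°·11.8 − 35·5.1 = 0 → T = 178.5/(11.8·0.469472) = 32.2216 ≈ 32.22 kN.
ΣF_x = 0: A_x − T·cos28° = 0 → A_x = 32.2216 × 0.882948 = 28.45 kN.
ΣF_y = 0: A_y + T·sin28° − 35 = 0 → A_y = 35 − 32.2216 × 0.469472 = 19.87 kN.

T = 32.22 kN, A_x = 28.45 kN, A_y = 19.87 kN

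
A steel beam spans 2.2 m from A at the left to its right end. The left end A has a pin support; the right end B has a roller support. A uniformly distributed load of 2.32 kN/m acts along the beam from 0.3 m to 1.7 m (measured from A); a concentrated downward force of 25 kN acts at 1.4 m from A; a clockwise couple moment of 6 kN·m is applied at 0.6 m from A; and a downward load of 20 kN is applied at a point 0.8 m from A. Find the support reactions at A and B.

A_x = 0, A_y = 20.86 kN, B_y = 27.39 kN

Resultant of the distributed load: 2.32 × 1.4 = 3.248 kN at 1 m from A.
ΣM about A: B_y·2.2 − (2.32·1.4)·1 − 25·1.4 − 6 − 20·0.8 = 0 → B_y = 60.248/2.2 = 27.3855 ≈ 27.39 kN.
ΣF_y = 0: A_y + 27.3855 − 2.32·1.4 − 25 − 20 = 0 → A_y = 20.86 kN.
ΣF_x = 0: no horizontal applied forces, so A_x = 0.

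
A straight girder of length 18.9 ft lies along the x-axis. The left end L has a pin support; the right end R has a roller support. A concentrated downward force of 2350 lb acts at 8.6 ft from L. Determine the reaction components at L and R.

L_x = 0, L_y = 1281 lb, R_y = 1069 lb

Moments about L: R_y·18.9 − 2350·8.6 = 0 → R_y = 20210/18.9 = 1069.31 ≈ 1069 lb.
ΣF_y = 0: L_y + 1069.31 − 2350 = 0 → L_y = 1281 lb.
ΣF_x = 0: no horizontal applied forces, so L_x = 0.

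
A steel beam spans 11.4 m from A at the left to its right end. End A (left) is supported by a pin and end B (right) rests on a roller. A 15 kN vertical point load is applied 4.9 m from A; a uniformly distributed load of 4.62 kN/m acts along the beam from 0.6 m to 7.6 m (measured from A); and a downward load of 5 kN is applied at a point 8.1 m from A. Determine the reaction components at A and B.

A_x = 0, A_y = 30.71 kN, B_y = 21.63 kN

Resultant of the distributed load: 4.62 × 7 = 32.34 kN at 4.1 m from A.
Moments about A: B_y·11.4 − 15·4.9 − (4.62·7)·4.1 − 5·8.1 = 0 → B_y = 246.594/11.4 = 21.6311 ≈ 21.63 kN.
ΣF_y = 0: A_y + 21.6311 − 15 − 4.62·7 − 5 = 0 → A_y = 30.71 kN.
ΣF_x = 0: no horizontal applied forces, so A_x = 0.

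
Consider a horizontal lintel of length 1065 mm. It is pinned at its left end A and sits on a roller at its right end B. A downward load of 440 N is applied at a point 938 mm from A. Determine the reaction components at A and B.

A_x = 0, A_y = 52.47 N, B_y = 387.5 N

Moments about A: B_y·1065 − 440·938 = 0 → B_y = 412720/1065 = 387.531 ≈ 387.5 N.
ΣF_y = 0: A_y + 387.531 − 440 = 0 → A_y = 52.47 N.
ΣF_x = 0: no horizontal applied forces, so A_x = 0.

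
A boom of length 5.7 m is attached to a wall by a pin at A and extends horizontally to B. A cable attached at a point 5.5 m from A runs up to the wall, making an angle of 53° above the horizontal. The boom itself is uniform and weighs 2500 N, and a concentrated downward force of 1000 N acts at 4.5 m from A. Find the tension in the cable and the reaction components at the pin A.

ΣM about A: T·sin53°·5.5 − 2500·2.85 − 1000·4.5 = 0 → T = 11625/(5.5·0.798636) = 2646.56 ≈ 2647 N.
ΣF_x = 0: A_x − T·cos53° = 0 → A_x = 2646.56 × 0.601815 = 1593 N.
ΣF_y = 0: A_y + T·sin53° − 2500 − 1000 = 0 → A_y = 3500 − 2646.56 × 0.798636 = 1386 N.

T = 2647 N, A_x = 1593 N, A_y = 1386 N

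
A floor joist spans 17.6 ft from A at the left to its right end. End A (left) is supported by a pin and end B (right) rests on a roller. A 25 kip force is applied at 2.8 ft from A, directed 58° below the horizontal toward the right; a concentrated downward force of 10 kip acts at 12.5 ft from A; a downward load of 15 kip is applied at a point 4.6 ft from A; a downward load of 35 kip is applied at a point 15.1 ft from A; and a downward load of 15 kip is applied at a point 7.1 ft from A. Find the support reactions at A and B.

A_x = -13.25 kip, A_y = 45.73 kip, B_y = 50.48 kip

ΣM about A: B_y·17.6 − 25·sin58°·2.8 − 10·12.5 − 15·4.6 − 35·15.1 − 15·7.1 = 0 → B_y = 888.363/17.6 = 50.4752 ≈ 50.48 kip.
ΣF_y = 0: A_y + 50.4752 − 25·sin58° − 10 − 15 − 35 − 15 = 0 → A_y = 45.73 kip.
ΣF_x = 0: A_x + 25·cos58° = 0 → A_x = -13.25 kip.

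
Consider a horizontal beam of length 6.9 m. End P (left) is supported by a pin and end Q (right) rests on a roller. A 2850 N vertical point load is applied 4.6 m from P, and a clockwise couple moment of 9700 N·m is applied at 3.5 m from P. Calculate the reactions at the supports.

P_x = 0, P_y = -455.8 N, Q_y = 3306 N

ΣM about P: Q_y·6.9 − 2850·4.6 − 9700 = 0 → Q_y = 22810/6.9 = 3305.8 ≈ 3306 N.
ΣF_y = 0: P_y + 3305.8 − 2850 = 0 → P_y = -455.8 N.
ΣF_x = 0: no horizontal applied forces, so P_x = 0.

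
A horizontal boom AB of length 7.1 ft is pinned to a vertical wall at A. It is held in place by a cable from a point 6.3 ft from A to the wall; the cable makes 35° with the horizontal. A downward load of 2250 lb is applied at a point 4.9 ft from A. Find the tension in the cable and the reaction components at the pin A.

ΣM about A: T·sin35°·6.3 − 2250·4.9 = 0 → T = 11025/(6.3·0.573576) = 3051.03 ≈ 3051 lb.
ΣF_x = 0: A_x − T·cos35° = 0 → A_x = 3051.03 × 0.819152 = 2499 lb.
ΣF_y = 0: A_y + T·sin35° − 2250 = 0 → A_y = 2250 − 3051.03 × 0.573576 = 500.0 lb.

T = 3051 lb, A_x = 2499 lb, A_y = 500.0 lb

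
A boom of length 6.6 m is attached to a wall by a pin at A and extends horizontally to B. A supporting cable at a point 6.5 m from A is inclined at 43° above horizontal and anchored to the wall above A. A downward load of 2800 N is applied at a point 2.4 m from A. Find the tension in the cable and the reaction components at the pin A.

ΣM about A: T·sin43°·6.5 − 2800·2.4 = 0 → T = 6720/(6.5·0.681998) = 1515.91 ≈ 1516 N.
ΣF_x = 0: A_x − T·cos43° = 0 → A_x = 1515.91 × 0.731354 = 1109 N.
ΣF_y = 0: A_y + T·sin43° − 2800 = 0 → A_y = 2800 − 1515.91 × 0.681998 = 1766 N.

T = 1516 N, A_x = 1109 N, A_y = 1766 N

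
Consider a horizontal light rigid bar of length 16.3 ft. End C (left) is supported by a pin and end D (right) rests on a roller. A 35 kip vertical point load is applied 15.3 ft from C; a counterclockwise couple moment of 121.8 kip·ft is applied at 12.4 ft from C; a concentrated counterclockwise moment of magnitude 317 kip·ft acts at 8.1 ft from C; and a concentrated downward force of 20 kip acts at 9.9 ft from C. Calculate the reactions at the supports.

Moments about C: D_y·16.3 − 35·15.3 + 121.8 + 317 − 20·9.9 = 0 → D_y = 294.7/16.3 = 18.0798 ≈ 18.08 kip.
ΣF_y = 0: C_y + 18.0798 − 35 − 20 = 0 → C_y = 36.92 kip.
ΣF_x = 0: no horizontal applied forces, so C_x = 0.

C_x = 0, C_y = 36.92 kip, D_y = 18.08 kip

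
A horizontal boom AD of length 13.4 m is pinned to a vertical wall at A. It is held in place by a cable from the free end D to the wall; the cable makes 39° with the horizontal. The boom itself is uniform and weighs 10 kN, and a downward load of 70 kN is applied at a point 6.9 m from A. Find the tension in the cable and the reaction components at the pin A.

T = 65.22 kN, A_x = 50.69 kN, A_y = 38.96 kN

ΣM about A: T·sin39°·13.4 − 10·6.7 − 70·6.9 = 0 → T = 550/(13.4·0.62932) = 65.2208 ≈ 65.22 kN.
ΣF_x = 0: A_x − T·cos39° = 0 → A_x = 65.2208 × 0.777146 = 50.69 kN.
ΣF_y = 0: A_y + T·sin39° − 10 − 70 = 0 → A_y = 80 − 65.2208 × 0.62932 = 38.96 kN.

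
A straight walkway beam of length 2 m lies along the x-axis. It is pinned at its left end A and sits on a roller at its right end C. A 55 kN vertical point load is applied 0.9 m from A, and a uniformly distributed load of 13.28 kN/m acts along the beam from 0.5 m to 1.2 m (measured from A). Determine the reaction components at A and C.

Resultant of the distributed load: 13.28 × 0.7 = 9.296 kN at 0.85 m from A.
Taking moments about A: C_y·2 − 55·0.9 − (13.28·0.7)·0.85 = 0 → C_y = 57.4016/2 = 28.7008 ≈ 28.70 kN.
ΣF_y = 0: A_y + 28.7008 − 55 − 13.28·0.7 = 0 → A_y = 35.60 kN.
ΣF_x = 0: no horizontal applied forces, so A_x = 0.

A_x = 0, A_y = 35.60 kN, C_y = 28.70 kN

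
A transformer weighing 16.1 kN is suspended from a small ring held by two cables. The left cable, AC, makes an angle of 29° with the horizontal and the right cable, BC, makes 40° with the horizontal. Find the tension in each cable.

ΣF_x = 0: −T_AC·cos29° + T_BC·cos40° = 0 → T_BC = 1.14173·T_AC.
ΣF_y = 0: T_AC·sin29° + T_BC·sin40° = 16.1.
Substitute: T_AC·(0.48481 + 1.14173·0.642788) = 16.1 → T_AC = 13.2108 ≈ 13.21 kN.
Then T_BC = 1.14173 × 13.2108 = 15.08 kN.

T_AC = 13.21 kN, T_BC = 15.08 kN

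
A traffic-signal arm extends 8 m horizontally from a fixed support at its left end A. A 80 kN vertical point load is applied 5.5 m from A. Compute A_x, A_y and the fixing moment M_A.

A_x = 0, A_y = 80.00 kN, M_A = 440.0 kN·m

ΣF_x = 0: A_x = 0.
ΣF_y = 0: A_y − 80 = 0 → A_y = 80.00 kN.
ΣM about A: M_A − 80·5.5 = 0 → M_A = 440.0 kN·m.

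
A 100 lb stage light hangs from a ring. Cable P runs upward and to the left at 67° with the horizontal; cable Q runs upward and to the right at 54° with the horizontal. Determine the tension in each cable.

T_P = 68.57 lb, T_Q = 45.58 lb

ΣF_x = 0: −T_P·cos67° + T_Q·cos54° = 0 → T_Q = 0.664752·T_P.
ΣF_y = 0: T_P·sin67° + T_Q·sin54° = 100.
Substitute: T_P·(0.920505 + 0.664752·0.809017) = 100 → T_P = 68.573 ≈ 68.57 lb.
Then T_Q = 0.664752 × 68.573 = 45.58 lb.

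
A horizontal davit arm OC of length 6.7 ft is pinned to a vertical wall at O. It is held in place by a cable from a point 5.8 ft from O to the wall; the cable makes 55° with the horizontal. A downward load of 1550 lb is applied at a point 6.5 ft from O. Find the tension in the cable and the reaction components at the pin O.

ΣM about O: T·sin55°·5.8 − 1550·6.5 = 0 → T = 10075/(5.8·0.819152) = 2120.57 ≈ 2121 lb.
ΣF_x = 0: O_x − T·cos55° = 0 → O_x = 2120.57 × 0.573576 = 1216 lb.
ΣF_y = 0: O_y + T·sin55° − 1550 = 0 → O_y = 1550 − 2120.57 × 0.819152 = -187.1 lb.

T = 2121 lb, O_x = 1216 lb, O_y = -187.1 lb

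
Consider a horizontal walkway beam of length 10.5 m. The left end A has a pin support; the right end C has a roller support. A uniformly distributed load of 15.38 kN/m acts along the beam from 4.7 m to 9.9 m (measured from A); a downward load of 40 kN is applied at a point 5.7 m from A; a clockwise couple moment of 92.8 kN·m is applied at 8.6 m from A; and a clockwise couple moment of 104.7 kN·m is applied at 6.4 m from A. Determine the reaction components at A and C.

Resultant of the distributed load: 15.38 × 5.2 = 79.976 kN at 7.3 m from A.
Taking moments about A: C_y·10.5 − (15.38·5.2)·7.3 − 40·5.7 − 92.8 − 104.7 = 0 → C_y = 1009.3248/10.5 = 96.1262 ≈ 96.13 kN.
ΣF_y = 0: A_y + 96.1262 − 15.38·5.2 − 40 = 0 → A_y = 23.85 kN.
ΣF_x = 0: no horizontal applied forces, so A_x = 0.

A_x = 0, A_y = 23.85 kN, C_y = 96.13 kN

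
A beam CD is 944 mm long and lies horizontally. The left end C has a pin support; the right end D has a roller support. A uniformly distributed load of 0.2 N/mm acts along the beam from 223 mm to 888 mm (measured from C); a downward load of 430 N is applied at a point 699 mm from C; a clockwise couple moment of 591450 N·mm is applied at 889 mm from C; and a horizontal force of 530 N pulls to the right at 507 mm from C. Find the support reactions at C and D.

C_x = -530.0 N, C_y = -460.2 N, D_y = 1023 N

Resultant of the distributed load: 0.2 × 665 = 133 N at 555.5 mm from C.
Moments about C: D_y·944 − (0.2·665)·555.5 − 430·699 − 591450 = 0 → D_y = 965901.5/944 = 1023.2 ≈ 1023 N.
ΣF_y = 0: C_y + 1023.2 − 0.2·665 − 430 = 0 → C_y = -460.2 N.
ΣF_x = 0: C_x + 530 = 0 → C_x = -530.0 N.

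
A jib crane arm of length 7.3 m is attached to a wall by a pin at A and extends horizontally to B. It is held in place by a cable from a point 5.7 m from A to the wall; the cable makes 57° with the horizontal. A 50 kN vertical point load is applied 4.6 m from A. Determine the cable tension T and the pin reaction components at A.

T = 48.11 kN, A_x = 26.20 kN, A_y = 9.649 kN

ΣM about A: T·sin57°·5.7 − 50·4.6 = 0 → T = 230/(5.7·0.838671) = 48.1129 ≈ 48.11 kN.
ΣF_x = 0: A_x − T·cos57° = 0 → A_x = 48.1129 × 0.544639 = 26.20 kN.
ΣF_y = 0: A_y + T·sin57° − 50 = 0 → A_y = 50 − 48.1129 × 0.838671 = 9.649 kN.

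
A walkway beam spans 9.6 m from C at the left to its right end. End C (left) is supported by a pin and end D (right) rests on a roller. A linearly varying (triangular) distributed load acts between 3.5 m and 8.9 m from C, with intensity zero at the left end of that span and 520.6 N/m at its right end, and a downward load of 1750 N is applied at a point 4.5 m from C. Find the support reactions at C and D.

Resultant of the triangular load: ½ × 520.6 × 5.4 = 1405.62 N, acting at 7.1 m from C (one-third of the span from the peak).
Moments about C: D_y·9.6 − (½·520.6·5.4)·7.1 − 1750·4.5 = 0 → D_y = 17854.902/9.6 = 1859.89 ≈ 1860 N.
ΣF_y = 0: C_y + 1859.89 − ½·520.6·5.4 − 1750 = 0 → C_y = 1296 N.
ΣF_x = 0: no horizontal applied forces, so C_x = 0.

C_x = 0, C_y = 1296 N, D_y = 1860 N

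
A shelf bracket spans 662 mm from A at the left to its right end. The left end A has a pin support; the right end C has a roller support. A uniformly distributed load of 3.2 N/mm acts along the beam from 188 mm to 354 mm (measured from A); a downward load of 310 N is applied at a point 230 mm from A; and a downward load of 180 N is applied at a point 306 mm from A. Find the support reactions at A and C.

Resultant of the distributed load: 3.2 × 166 = 531.2 N at 271 mm from A.
ΣM about A: C_y·662 − (3.2·166)·271 − 310·230 − 180·306 = 0 → C_y = 270335.2/662 = 408.361 ≈ 408.4 N.
ΣF_y = 0: A_y + 408.361 − 3.2·166 − 310 − 180 = 0 → A_y = 612.8 N.
ΣF_x = 0: no horizontal applied forces, so A_x = 0.

A_x = 0, A_y = 612.8 N, C_y = 408.4 N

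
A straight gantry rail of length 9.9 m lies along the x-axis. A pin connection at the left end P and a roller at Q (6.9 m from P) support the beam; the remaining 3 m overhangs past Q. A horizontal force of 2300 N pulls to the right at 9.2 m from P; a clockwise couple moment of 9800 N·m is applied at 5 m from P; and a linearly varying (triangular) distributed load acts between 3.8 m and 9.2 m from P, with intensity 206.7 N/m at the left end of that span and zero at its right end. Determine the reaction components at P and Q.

Resultant of the triangular load: ½ × 206.7 × 5.4 = 558.09 N, acting at 5.6 m from P (one-third of the span from the peak).
Taking moments about P: Q_y·6.9 − 9800 − (½·206.7·5.4)·5.6 = 0 → Q_y = 12925.304/6.9 = 1873.23 ≈ 1873 N.
ΣF_y = 0: P_y + 1873.23 − ½·206.7·5.4 = 0 → P_y = -1315 N.
ΣF_x = 0: P_x + 2300 = 0 → P_x = -2300 N.

P_x = -2300 N, P_y = -1315 N, Q_y = 1873 N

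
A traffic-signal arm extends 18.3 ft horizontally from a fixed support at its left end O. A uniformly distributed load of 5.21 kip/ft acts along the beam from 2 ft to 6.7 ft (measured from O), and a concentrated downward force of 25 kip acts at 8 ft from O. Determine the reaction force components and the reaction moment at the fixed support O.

Resultant of the distributed load: 5.21 × 4.7 = 24.487 kip at 4.35 ft from O.
ΣF_x = 0: O_x = 0.
ΣF_y = 0: O_y − 5.21·4.7 − 25 = 0 → O_y = 49.49 kip.
ΣM about O: M_O − (5.21·4.7)·4.35 − 25·8 = 0 → M_O = 306.5 kip·ft.

O_x = 0, O_y = 49.49 kip, M_O = 306.5 kip·ft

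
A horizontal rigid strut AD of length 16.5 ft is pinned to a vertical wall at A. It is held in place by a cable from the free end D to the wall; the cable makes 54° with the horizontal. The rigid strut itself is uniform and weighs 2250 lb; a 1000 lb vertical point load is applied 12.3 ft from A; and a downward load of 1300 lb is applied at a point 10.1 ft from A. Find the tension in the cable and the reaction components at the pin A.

ΣM about A: T·sin54°·16.5 − 2250·8.25 − 1000·12.3 − 1300·10.1 = 0 → T = 43992.5/(16.5·0.809017) = 3295.62 ≈ 3296 lb.
ΣF_x = 0: A_x − T·cos54° = 0 → A_x = 3295.62 × 0.587785 = 1937 lb.
ΣF_y = 0: A_y + T·sin54° − 2250 − 1000 − 1300 = 0 → A_y = 4550 − 3295.62 × 0.809017 = 1884 lb.

T = 3296 lb, A_x = 1937 lb, A_y = 1884 lb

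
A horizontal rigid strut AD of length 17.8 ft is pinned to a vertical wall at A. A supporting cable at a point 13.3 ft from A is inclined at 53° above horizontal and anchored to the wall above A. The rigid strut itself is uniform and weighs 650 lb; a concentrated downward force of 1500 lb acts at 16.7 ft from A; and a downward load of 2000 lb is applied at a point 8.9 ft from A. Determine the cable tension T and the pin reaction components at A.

T = 4579 lb, A_x = 2756 lb, A_y = 493.2 lb

ΣM about A: T·sin53°·13.3 − 650·8.9 − 1500·16.7 − 2000·8.9 = 0 → T = 48635/(13.3·0.798636) = 4578.77 ≈ 4579 lb.
ΣF_x = 0: A_x − T·cos53° = 0 → A_x = 4578.77 × 0.601815 = 2756 lb.
ΣF_y = 0: A_y + T·sin53° − 650 − 1500 − 2000 = 0 → A_y = 4150 − 4578.77 × 0.798636 = 493.2 lb.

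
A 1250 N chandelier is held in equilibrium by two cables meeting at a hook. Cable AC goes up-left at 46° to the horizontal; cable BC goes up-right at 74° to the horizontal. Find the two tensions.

T_AC = 397.8 N, T_BC = 1003 N

ΣF_x = 0: −T_AC·cos46° + T_BC·cos74° = 0 → T_BC = 2.52019·T_AC.
ΣF_y = 0: T_AC·sin46° + T_BC·sin74° = 1250.
Substitute: T_AC·(0.71934 + 2.52019·0.961262) = 1250 → T_AC = 397.848 ≈ 397.8 N.
Then T_BC = 2.52019 × 397.848 = 1003 N.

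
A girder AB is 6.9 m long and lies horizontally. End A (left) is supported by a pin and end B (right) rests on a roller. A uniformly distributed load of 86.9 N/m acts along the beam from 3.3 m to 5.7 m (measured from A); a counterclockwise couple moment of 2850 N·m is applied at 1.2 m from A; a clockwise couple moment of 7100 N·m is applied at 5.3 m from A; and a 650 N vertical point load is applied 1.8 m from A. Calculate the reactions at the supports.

Resultant of the distributed load: 86.9 × 2.4 = 208.56 N at 4.5 m from A.
Moments about A: B_y·6.9 − (86.9·2.4)·4.5 + 2850 − 7100 − 650·1.8 = 0 → B_y = 6358.52/6.9 = 921.525 ≈ 921.5 N.
ΣF_y = 0: A_y + 921.525 − 86.9·2.4 − 650 = 0 → A_y = -62.96 N.
ΣF_x = 0: no horizontal applied forces, so A_x = 0.

A_x = 0, A_y = -62.96 N, B_y = 921.5 N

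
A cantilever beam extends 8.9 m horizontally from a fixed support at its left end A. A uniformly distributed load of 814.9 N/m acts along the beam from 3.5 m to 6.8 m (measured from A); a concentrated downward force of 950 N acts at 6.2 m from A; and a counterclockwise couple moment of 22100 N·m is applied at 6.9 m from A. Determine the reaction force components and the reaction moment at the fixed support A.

A_x = 0, A_y = 3639 N, M_A = -2361 N·m

Resultant of the distributed load: 814.9 × 3.3 = 2689.17 N at 5.15 m from A.
ΣF_x = 0: A_x = 0.
ΣF_y = 0: A_y − 814.9·3.3 − 950 = 0 → A_y = 3639 N.
ΣM about A: M_A − (814.9·3.3)·5.15 − 950·6.2 + 22100 = 0 → M_A = -2361 N·m.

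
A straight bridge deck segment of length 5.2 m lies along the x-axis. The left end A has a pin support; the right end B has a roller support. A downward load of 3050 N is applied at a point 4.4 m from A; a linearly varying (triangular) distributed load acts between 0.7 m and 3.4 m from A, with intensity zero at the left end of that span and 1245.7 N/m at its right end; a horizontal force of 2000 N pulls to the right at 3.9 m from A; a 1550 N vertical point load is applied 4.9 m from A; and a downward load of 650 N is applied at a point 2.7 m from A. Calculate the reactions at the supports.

Resultant of the triangular load: ½ × 1245.7 × 2.7 = 1681.695 N, acting at 2.5 m from A (one-third of the span from the peak).
ΣM about A: B_y·5.2 − 3050·4.4 − (½·1245.7·2.7)·2.5 − 1550·4.9 − 650·2.7 = 0 → B_y = 26974.2375/5.2 = 5187.35 ≈ 5187 N.
ΣF_y = 0: A_y + 5187.35 − 3050 − ½·1245.7·2.7 − 1550 − 650 = 0 → A_y = 1744 N.
ΣF_x = 0: A_x + 2000 = 0 → A_x = -2000 N.

A_x = -2000 N, A_y = 1744 N, B_y = 5187 N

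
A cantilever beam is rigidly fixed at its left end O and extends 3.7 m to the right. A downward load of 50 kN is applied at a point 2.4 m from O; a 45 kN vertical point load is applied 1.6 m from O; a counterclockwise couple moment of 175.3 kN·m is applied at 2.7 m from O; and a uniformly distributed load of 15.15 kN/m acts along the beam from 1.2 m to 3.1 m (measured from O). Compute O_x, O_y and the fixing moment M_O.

Resultant of the distributed load: 15.15 × 1.9 = 28.785 kN at 2.15 m from O.
ΣF_x = 0: O_x = 0.
ΣF_y = 0: O_y − 50 − 45 − 15.15·1.9 = 0 → O_y = 123.8 kN.
ΣM about O: M_O − 50·2.4 − 45·1.6 + 175.3 − (15.15·1.9)·2.15 = 0 → M_O = 78.59 kN·m.

O_x = 0, O_y = 123.8 kN, M_O = 78.59 kN·m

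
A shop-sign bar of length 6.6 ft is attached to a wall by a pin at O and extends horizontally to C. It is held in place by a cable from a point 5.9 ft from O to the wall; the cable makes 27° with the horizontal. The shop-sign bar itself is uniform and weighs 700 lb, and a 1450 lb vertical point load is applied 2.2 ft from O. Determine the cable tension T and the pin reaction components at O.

T = 2053 lb, O_x = 1830 lb, O_y = 1218 lb

ΣM about O: T·sin27°·5.9 − 700·3.3 − 1450·2.2 = 0 → T = 5500/(5.9·0.45399) = 2053.36 ≈ 2053 lb.
ΣF_x = 0: O_x − T·cos27° = 0 → O_x = 2053.36 × 0.891007 = 1830 lb.
ΣF_y = 0: O_y + T·sin27° − 700 − 1450 = 0 → O_y = 2150 − 2053.36 × 0.45399 = 1218 lb.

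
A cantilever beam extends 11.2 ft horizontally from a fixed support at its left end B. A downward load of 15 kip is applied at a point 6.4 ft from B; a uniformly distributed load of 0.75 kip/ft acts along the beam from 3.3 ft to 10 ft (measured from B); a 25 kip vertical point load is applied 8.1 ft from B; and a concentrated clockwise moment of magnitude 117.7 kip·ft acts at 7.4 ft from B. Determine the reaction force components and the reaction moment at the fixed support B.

Resultant of the distributed load: 0.75 × 6.7 = 5.025 kip at 6.65 ft from B.
ΣF_x = 0: B_x = 0.
ΣF_y = 0: B_y − 15 − 0.75·6.7 − 25 = 0 → B_y = 45.02 kip.
ΣM about B: M_B − 15·6.4 − (0.75·6.7)·6.65 − 25·8.1 − 117.7 = 0 → M_B = 449.6 kip·ft.

B_x = 0, B_y = 45.02 kip, M_B = 449.6 kip·ft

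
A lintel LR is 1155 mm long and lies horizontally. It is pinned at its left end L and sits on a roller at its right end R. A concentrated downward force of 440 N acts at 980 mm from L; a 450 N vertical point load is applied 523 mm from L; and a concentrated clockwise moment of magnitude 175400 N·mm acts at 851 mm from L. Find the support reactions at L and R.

L_x = 0, L_y = 161.0 N, R_y = 729.0 N

Taking moments about L: R_y·1155 − 440·980 − 450·523 − 175400 = 0 → R_y = 841950/1155 = 728.961 ≈ 729.0 N.
ΣF_y = 0: L_y + 728.961 − 440 − 450 = 0 → L_y = 161.0 N.
ΣF_x = 0: no horizontal applied forces, so L_x = 0.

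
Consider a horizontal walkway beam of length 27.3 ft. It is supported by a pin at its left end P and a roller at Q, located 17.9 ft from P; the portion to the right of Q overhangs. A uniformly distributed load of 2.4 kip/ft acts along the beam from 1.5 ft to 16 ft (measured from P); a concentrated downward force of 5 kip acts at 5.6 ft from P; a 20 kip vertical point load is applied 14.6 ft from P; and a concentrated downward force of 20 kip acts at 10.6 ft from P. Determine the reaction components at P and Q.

Resultant of the distributed load: 2.4 × 14.5 = 34.8 kip at 8.75 ft from P.
Moments about P: Q_y·17.9 − (2.4·14.5)·8.75 − 5·5.6 − 20·14.6 − 20·10.6 = 0 → Q_y = 836.5/17.9 = 46.7318 ≈ 46.73 kip.
ΣF_y = 0: P_y + 46.7318 − 2.4·14.5 − 5 − 20 − 20 = 0 → P_y = 33.07 kip.
ΣF_x = 0: no horizontal applied forces, so P_x = 0.

P_x = 0, P_y = 33.07 kip, Q_y = 46.73 kip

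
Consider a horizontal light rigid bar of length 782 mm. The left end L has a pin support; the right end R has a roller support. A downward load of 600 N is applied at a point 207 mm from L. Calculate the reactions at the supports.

L_x = 0, L_y = 441.2 N, R_y = 158.8 N

Moments about L: R_y·782 − 600·207 = 0 → R_y = 124200/782 = 158.824 ≈ 158.8 N.
ΣF_y = 0: L_y + 158.824 − 600 = 0 → L_y = 441.2 N.
ΣF_x = 0: no horizontal applied forces, so L_x = 0.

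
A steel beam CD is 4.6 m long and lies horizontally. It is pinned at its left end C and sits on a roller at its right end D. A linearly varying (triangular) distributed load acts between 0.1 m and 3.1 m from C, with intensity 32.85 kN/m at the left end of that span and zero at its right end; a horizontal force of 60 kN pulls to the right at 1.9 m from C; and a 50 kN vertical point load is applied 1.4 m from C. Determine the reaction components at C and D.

Resultant of the triangular load: ½ × 32.85 × 3 = 49.275 kN, acting at 1.1 m from C (one-third of the span from the peak).
Taking moments about C: D_y·4.6 − (½·32.85·3)·1.1 − 50·1.4 = 0 → D_y = 124.2025/4.6 = 27.0005 ≈ 27.00 kN.
ΣF_y = 0: C_y + 27.0005 − ½·32.85·3 − 50 = 0 → C_y = 72.27 kN.
ΣF_x = 0: C_x + 60 = 0 → C_x = -60.00 kN.

C_x = -60.00 kN, C_y = 72.27 kN, D_y = 27.00 kN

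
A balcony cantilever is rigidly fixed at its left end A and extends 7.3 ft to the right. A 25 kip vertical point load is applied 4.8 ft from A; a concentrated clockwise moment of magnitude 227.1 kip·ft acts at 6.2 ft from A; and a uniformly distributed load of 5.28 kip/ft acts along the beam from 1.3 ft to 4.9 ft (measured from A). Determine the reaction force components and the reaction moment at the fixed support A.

Resultant of the distributed load: 5.28 × 3.6 = 19.008 kip at 3.1 ft from A.
ΣF_x = 0: A_x = 0.
ΣF_y = 0: A_y − 25 − 5.28·3.6 = 0 → A_y = 44.01 kip.
ΣM about A: M_A − 25·4.8 − 227.1 − (5.28·3.6)·3.1 = 0 → M_A = 406.0 kip·ft.

A_x = 0, A_y = 44.01 kip, M_A = 406.0 kip·ft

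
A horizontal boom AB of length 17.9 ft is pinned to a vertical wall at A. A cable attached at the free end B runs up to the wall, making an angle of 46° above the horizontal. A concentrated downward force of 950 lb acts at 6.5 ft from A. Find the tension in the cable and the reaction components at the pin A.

ΣM about A: T·sin46°·17.9 − 950·6.5 = 0 → T = 6175/(17.9·0.71934) = 479.567 ≈ 479.6 lb.
ΣF_x = 0: A_x − T·cos46° = 0 → A_x = 479.567 × 0.694658 = 333.1 lb.
ΣF_y = 0: A_y + T·sin46° − 950 = 0 → A_y = 950 − 479.567 × 0.71934 = 605.0 lb.

T = 479.6 lb, A_x = 333.1 lb, A_y = 605.0 lb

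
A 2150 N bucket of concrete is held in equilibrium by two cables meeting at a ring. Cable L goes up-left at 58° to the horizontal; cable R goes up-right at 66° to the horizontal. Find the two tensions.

T_L = 1055 N, T_R = 1374 N

ΣF_x = 0: −T_L·cos58° + T_R·cos66° = 0 → T_R = 1.30286·T_L.
ΣF_y = 0: T_L·sin58° + T_R·sin66° = 2150.
Substitute: T_L·(0.848048 + 1.30286·0.913545) = 2150 → T_L = 1054.82 ≈ 1055 N.
Then T_R = 1.30286 × 1054.82 = 1374 N.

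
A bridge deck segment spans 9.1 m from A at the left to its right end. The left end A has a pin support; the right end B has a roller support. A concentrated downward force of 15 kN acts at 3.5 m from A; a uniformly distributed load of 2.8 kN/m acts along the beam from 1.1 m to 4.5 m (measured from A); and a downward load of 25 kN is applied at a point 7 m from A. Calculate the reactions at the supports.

Resultant of the distributed load: 2.8 × 3.4 = 9.52 kN at 2.8 m from A.
Taking moments about A: B_y·9.1 − 15·3.5 − (2.8·3.4)·2.8 − 25·7 = 0 → B_y = 254.156/9.1 = 27.9292 ≈ 27.93 kN.
ΣF_y = 0: A_y + 27.9292 − 15 − 2.8·3.4 − 25 = 0 → A_y = 21.59 kN.
ΣF_x = 0: no horizontal applied forces, so A_x = 0.

A_x = 0, A_y = 21.59 kN, B_y = 27.93 kN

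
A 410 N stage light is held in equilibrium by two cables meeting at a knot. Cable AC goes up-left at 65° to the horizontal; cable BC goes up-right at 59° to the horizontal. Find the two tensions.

T_AC = 254.7 N, T_BC = 209.0 N

ΣF_x = 0: −T_AC·cos65° + T_BC·cos59° = 0 → T_BC = 0.820557·T_AC.
ΣF_y = 0: T_AC·sin65° + T_BC·sin59° = 410.
Substitute: T_AC·(0.906308 + 0.820557·0.857167) = 410 → T_AC = 254.712 ≈ 254.7 N.
Then T_BC = 0.820557 × 254.712 = 209.0 N.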